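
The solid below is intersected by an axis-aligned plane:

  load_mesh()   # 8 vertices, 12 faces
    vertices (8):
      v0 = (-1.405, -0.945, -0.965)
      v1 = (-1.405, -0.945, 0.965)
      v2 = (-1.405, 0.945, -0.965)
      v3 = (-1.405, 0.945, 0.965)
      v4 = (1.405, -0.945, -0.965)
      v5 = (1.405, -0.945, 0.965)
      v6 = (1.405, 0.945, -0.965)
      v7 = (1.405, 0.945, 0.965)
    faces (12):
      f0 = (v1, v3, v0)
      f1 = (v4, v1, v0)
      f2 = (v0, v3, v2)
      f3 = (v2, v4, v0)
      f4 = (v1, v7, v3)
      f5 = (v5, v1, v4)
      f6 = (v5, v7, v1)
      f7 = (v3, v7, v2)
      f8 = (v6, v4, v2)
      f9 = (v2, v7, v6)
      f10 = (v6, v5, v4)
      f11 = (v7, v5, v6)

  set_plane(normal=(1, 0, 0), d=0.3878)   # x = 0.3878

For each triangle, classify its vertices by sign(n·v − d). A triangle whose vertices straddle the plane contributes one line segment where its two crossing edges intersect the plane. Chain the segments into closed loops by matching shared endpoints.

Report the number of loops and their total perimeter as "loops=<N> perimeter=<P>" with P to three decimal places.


Straddling triangles (8 of 12):
  (v4,v1,v0) [+--] → (0.3878, -0.945, -0.266354)–(0.3878, -0.945, -0.965)  len=0.6986
  (v2,v4,v0) [-+-] → (0.3878, -0.260833, -0.965)–(0.3878, -0.945, -0.965)  len=0.6842
  (v1,v7,v3) [-+-] → (0.3878, 0.260833, 0.965)–(0.3878, 0.945, 0.965)  len=0.6842
  (v5,v1,v4) [+-+] → (0.3878, -0.945, 0.965)–(0.3878, -0.945, -0.266354)  len=1.2314
  (v5,v7,v1) [++-] → (0.3878, 0.260833, 0.965)–(0.3878, -0.945, 0.965)  len=1.2058
  (v3,v7,v2) [-+-] → (0.3878, 0.945, 0.965)–(0.3878, 0.945, 0.266354)  len=0.6986
  (v6,v4,v2) [++-] → (0.3878, -0.260833, -0.965)–(0.3878, 0.945, -0.965)  len=1.2058
  (v2,v7,v6) [-++] → (0.3878, 0.945, 0.266354)–(0.3878, 0.945, -0.965)  len=1.2314

Chained into 1 loop(s):
  loop 1: 8 segments, perimeter = 7.6400
Total perimeter = 7.640

loops=1 perimeter=7.640


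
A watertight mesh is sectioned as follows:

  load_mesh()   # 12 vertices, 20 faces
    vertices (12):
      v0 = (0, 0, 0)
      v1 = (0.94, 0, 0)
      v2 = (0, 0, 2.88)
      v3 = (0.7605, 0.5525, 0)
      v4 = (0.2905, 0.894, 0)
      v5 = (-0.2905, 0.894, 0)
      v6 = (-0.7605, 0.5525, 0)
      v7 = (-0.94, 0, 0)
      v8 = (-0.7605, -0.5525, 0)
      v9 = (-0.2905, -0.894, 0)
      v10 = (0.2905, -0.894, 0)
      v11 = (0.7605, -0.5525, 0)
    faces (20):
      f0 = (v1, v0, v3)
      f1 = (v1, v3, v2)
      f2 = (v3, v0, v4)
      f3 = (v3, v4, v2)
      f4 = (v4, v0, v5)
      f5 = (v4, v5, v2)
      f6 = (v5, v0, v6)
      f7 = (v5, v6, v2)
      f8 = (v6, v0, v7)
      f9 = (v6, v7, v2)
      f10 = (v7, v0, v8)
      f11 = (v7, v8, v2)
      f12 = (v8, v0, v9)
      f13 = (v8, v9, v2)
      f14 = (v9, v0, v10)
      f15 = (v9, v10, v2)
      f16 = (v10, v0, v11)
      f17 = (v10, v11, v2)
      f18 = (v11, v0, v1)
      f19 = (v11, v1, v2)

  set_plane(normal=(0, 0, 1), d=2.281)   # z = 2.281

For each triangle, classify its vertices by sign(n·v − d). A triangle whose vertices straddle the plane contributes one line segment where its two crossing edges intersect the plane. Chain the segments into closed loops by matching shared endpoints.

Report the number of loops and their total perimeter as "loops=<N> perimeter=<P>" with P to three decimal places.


loops=1 perimeter=1.208

Straddling triangles (10 of 20):
  (v1,v3,v2) [--+] → (0.158173, 0.114912, 2.281)–(0.195507, 0, 2.281)  len=0.1208
  (v3,v4,v2) [--+] → (0.06042, 0.18594, 2.281)–(0.158173, 0.114912, 2.281)  len=0.1208
  (v4,v5,v2) [--+] → (-0.06042, 0.18594, 2.281)–(0.06042, 0.18594, 2.281)  len=0.1208
  (v5,v6,v2) [--+] → (-0.158173, 0.114912, 2.281)–(-0.06042, 0.18594, 2.281)  len=0.1208
  (v6,v7,v2) [--+] → (-0.195507, 0, 2.281)–(-0.158173, 0.114912, 2.281)  len=0.1208
  (v7,v8,v2) [--+] → (-0.158173, -0.114912, 2.281)–(-0.195507, 0, 2.281)  len=0.1208
  (v8,v9,v2) [--+] → (-0.06042, -0.18594, 2.281)–(-0.158173, -0.114912, 2.281)  len=0.1208
  (v9,v10,v2) [--+] → (0.06042, -0.18594, 2.281)–(-0.06042, -0.18594, 2.281)  len=0.1208
  (v10,v11,v2) [--+] → (0.158173, -0.114912, 2.281)–(0.06042, -0.18594, 2.281)  len=0.1208
  (v11,v1,v2) [--+] → (0.195507, 0, 2.281)–(0.158173, -0.114912, 2.281)  len=0.1208

Chained into 1 loop(s):
  loop 1: 10 segments, perimeter = 1.2083
Total perimeter = 1.208


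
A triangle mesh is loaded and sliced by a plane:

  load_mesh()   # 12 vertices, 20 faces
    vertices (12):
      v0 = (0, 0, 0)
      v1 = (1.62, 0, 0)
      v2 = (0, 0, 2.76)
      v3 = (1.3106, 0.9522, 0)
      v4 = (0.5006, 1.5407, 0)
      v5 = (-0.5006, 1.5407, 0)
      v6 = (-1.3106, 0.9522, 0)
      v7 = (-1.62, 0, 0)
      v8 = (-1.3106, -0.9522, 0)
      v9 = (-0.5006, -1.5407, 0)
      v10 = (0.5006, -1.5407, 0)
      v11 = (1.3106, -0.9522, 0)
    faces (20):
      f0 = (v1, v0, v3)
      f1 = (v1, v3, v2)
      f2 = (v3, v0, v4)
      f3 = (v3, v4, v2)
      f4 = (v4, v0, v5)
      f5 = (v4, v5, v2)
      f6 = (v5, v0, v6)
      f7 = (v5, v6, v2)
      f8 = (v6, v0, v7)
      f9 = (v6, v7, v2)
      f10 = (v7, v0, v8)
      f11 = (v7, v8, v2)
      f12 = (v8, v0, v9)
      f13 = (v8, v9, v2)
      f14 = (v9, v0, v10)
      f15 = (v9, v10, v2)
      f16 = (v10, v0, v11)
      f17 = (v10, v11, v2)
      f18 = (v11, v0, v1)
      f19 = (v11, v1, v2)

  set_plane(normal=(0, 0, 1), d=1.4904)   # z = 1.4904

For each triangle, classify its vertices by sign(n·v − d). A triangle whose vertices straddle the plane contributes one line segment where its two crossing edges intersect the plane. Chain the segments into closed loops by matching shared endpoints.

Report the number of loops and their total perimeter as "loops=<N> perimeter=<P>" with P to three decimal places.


Straddling triangles (10 of 20):
  (v1,v3,v2) [--+] → (0.602876, 0.438012, 1.4904)–(0.7452, 0, 1.4904)  len=0.4606
  (v3,v4,v2) [--+] → (0.230276, 0.708722, 1.4904)–(0.602876, 0.438012, 1.4904)  len=0.4606
  (v4,v5,v2) [--+] → (-0.230276, 0.708722, 1.4904)–(0.230276, 0.708722, 1.4904)  len=0.4606
  (v5,v6,v2) [--+] → (-0.602876, 0.438012, 1.4904)–(-0.230276, 0.708722, 1.4904)  len=0.4606
  (v6,v7,v2) [--+] → (-0.7452, 0, 1.4904)–(-0.602876, 0.438012, 1.4904)  len=0.4606
  (v7,v8,v2) [--+] → (-0.602876, -0.438012, 1.4904)–(-0.7452, 0, 1.4904)  len=0.4606
  (v8,v9,v2) [--+] → (-0.230276, -0.708722, 1.4904)–(-0.602876, -0.438012, 1.4904)  len=0.4606
  (v9,v10,v2) [--+] → (0.230276, -0.708722, 1.4904)–(-0.230276, -0.708722, 1.4904)  len=0.4606
  (v10,v11,v2) [--+] → (0.602876, -0.438012, 1.4904)–(0.230276, -0.708722, 1.4904)  len=0.4606
  (v11,v1,v2) [--+] → (0.7452, 0, 1.4904)–(0.602876, -0.438012, 1.4904)  len=0.4606

Chained into 1 loop(s):
  loop 1: 10 segments, perimeter = 4.6056
Total perimeter = 4.606

loops=1 perimeter=4.606


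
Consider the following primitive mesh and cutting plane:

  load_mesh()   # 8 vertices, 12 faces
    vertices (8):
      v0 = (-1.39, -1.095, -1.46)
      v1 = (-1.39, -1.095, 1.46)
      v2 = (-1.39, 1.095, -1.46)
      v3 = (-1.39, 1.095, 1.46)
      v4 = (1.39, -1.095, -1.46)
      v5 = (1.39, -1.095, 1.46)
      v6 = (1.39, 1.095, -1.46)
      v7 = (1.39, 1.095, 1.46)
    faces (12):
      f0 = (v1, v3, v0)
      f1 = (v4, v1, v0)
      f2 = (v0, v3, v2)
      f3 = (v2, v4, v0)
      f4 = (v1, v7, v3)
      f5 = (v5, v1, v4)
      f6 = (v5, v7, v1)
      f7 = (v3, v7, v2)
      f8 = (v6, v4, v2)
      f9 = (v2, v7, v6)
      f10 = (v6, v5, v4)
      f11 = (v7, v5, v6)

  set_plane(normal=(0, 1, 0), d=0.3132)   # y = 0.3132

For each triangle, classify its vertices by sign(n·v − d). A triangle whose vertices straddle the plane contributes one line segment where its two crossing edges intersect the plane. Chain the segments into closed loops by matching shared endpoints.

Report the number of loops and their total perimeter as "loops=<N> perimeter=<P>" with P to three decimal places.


loops=1 perimeter=11.400

Straddling triangles (8 of 12):
  (v1,v3,v0) [-+-] → (-1.39, 0.3132, 1.46)–(-1.39, 0.3132, 0.4176)  len=1.0424
  (v0,v3,v2) [-++] → (-1.39, 0.3132, 0.4176)–(-1.39, 0.3132, -1.46)  len=1.8776
  (v2,v4,v0) [+--] → (-0.397578, 0.3132, -1.46)–(-1.39, 0.3132, -1.46)  len=0.9924
  (v1,v7,v3) [-++] → (0.397578, 0.3132, 1.46)–(-1.39, 0.3132, 1.46)  len=1.7876
  (v5,v7,v1) [-+-] → (1.39, 0.3132, 1.46)–(0.397578, 0.3132, 1.46)  len=0.9924
  (v6,v4,v2) [+-+] → (1.39, 0.3132, -1.46)–(-0.397578, 0.3132, -1.46)  len=1.7876
  (v6,v5,v4) [+--] → (1.39, 0.3132, -0.4176)–(1.39, 0.3132, -1.46)  len=1.0424
  (v7,v5,v6) [+-+] → (1.39, 0.3132, 1.46)–(1.39, 0.3132, -0.4176)  len=1.8776

Chained into 1 loop(s):
  loop 1: 8 segments, perimeter = 11.4000
Total perimeter = 11.400


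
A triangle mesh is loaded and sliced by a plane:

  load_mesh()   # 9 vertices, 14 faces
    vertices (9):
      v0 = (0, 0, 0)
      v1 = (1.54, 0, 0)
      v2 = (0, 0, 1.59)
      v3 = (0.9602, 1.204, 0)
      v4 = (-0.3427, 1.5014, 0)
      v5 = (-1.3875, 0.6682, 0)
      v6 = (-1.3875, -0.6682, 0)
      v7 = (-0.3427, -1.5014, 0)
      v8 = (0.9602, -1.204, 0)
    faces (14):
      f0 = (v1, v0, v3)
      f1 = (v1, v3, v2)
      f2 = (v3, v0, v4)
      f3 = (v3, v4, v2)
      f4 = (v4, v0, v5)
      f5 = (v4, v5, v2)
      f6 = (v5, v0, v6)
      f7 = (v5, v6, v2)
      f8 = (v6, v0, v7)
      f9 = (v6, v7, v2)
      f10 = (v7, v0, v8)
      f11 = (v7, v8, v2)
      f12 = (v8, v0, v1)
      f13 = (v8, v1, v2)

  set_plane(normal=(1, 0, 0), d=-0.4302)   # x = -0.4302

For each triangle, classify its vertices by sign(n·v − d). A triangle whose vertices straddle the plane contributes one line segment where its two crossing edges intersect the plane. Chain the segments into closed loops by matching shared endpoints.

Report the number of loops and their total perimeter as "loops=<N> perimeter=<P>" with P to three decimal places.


loops=1 perimeter=6.566

Straddling triangles (6 of 14):
  (v4,v0,v5) [++-] → (-0.4302, 0.207178, 0)–(-0.4302, 1.43162, 0)  len=1.2244
  (v4,v5,v2) [+-+] → (-0.4302, 1.43162, 0)–(-0.4302, 0.207178, 1.09701)  len=1.6440
  (v5,v0,v6) [-+-] → (-0.4302, 0.207178, 0)–(-0.4302, -0.207178, 0)  len=0.4144
  (v5,v6,v2) [--+] → (-0.4302, -0.207178, 1.09701)–(-0.4302, 0.207178, 1.09701)  len=0.4144
  (v6,v0,v7) [-++] → (-0.4302, -0.207178, 0)–(-0.4302, -1.43162, 0)  len=1.2244
  (v6,v7,v2) [-++] → (-0.4302, -1.43162, 0)–(-0.4302, -0.207178, 1.09701)  len=1.6440

Chained into 1 loop(s):
  loop 1: 6 segments, perimeter = 6.5656
Total perimeter = 6.566


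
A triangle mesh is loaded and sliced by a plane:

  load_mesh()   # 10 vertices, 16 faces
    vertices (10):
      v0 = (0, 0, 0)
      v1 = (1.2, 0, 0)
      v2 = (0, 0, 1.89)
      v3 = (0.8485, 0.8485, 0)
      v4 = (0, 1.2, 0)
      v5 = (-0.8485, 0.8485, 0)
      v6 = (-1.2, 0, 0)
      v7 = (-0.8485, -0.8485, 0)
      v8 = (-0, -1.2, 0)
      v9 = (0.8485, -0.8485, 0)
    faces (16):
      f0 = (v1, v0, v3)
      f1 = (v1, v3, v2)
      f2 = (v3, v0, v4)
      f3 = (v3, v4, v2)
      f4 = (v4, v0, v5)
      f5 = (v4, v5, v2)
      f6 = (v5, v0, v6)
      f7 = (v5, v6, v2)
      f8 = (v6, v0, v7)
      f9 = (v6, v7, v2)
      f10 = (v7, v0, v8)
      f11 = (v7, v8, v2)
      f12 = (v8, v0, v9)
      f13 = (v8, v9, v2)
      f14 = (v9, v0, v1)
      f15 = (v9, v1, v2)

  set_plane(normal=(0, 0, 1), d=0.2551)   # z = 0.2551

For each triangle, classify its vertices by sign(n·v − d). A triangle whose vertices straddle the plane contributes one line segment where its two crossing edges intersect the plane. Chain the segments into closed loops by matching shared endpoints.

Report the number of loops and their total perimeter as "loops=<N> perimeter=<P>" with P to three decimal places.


loops=1 perimeter=6.356

Straddling triangles (8 of 16):
  (v1,v3,v2) [--+] → (0.733975, 0.733975, 0.2551)–(1.03803, 0, 0.2551)  len=0.7945
  (v3,v4,v2) [--+] → (0, 1.03803, 0.2551)–(0.733975, 0.733975, 0.2551)  len=0.7945
  (v4,v5,v2) [--+] → (-0.733975, 0.733975, 0.2551)–(0, 1.03803, 0.2551)  len=0.7945
  (v5,v6,v2) [--+] → (-1.03803, 0, 0.2551)–(-0.733975, 0.733975, 0.2551)  len=0.7945
  (v6,v7,v2) [--+] → (-0.733975, -0.733975, 0.2551)–(-1.03803, 0, 0.2551)  len=0.7945
  (v7,v8,v2) [--+] → (0, -1.03803, 0.2551)–(-0.733975, -0.733975, 0.2551)  len=0.7945
  (v8,v9,v2) [--+] → (0.733975, -0.733975, 0.2551)–(0, -1.03803, 0.2551)  len=0.7945
  (v9,v1,v2) [--+] → (1.03803, 0, 0.2551)–(0.733975, -0.733975, 0.2551)  len=0.7945

Chained into 1 loop(s):
  loop 1: 8 segments, perimeter = 6.3557
Total perimeter = 6.356


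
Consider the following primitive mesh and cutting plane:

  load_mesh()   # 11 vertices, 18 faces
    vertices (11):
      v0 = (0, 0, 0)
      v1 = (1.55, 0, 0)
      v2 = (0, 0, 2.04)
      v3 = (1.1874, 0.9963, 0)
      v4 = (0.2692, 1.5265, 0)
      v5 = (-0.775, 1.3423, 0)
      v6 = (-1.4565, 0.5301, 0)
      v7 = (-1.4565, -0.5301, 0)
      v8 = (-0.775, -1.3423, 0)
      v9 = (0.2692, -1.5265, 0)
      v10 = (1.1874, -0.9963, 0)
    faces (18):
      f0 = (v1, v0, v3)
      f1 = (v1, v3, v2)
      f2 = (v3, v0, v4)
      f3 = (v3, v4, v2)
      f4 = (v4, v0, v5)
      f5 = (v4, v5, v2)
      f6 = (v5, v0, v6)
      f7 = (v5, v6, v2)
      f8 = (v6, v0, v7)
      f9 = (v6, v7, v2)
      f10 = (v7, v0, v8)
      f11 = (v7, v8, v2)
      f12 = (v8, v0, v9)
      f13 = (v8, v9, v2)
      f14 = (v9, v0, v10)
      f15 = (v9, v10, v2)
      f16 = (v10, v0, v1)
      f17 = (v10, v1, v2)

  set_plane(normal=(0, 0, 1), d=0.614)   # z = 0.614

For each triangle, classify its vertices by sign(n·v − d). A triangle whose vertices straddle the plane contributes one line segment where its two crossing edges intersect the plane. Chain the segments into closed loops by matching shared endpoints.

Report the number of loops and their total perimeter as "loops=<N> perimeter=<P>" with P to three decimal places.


Straddling triangles (9 of 18):
  (v1,v3,v2) [--+] → (0.830016, 0.696433, 0.614)–(1.08348, 0, 0.614)  len=0.7411
  (v3,v4,v2) [--+] → (0.188176, 1.06705, 0.614)–(0.830016, 0.696433, 0.614)  len=0.7412
  (v4,v5,v2) [--+] → (-0.54174, 0.938294, 0.614)–(0.188176, 1.06705, 0.614)  len=0.7412
  (v5,v6,v2) [--+] → (-1.01812, 0.37055, 0.614)–(-0.54174, 0.938294, 0.614)  len=0.7411
  (v6,v7,v2) [--+] → (-1.01812, -0.37055, 0.614)–(-1.01812, 0.37055, 0.614)  len=0.7411
  (v7,v8,v2) [--+] → (-0.54174, -0.938294, 0.614)–(-1.01812, -0.37055, 0.614)  len=0.7411
  (v8,v9,v2) [--+] → (0.188176, -1.06705, 0.614)–(-0.54174, -0.938294, 0.614)  len=0.7412
  (v9,v10,v2) [--+] → (0.830016, -0.696433, 0.614)–(0.188176, -1.06705, 0.614)  len=0.7412
  (v10,v1,v2) [--+] → (1.08348, 0, 0.614)–(0.830016, -0.696433, 0.614)  len=0.7411

Chained into 1 loop(s):
  loop 1: 9 segments, perimeter = 6.6703
Total perimeter = 6.670

loops=1 perimeter=6.670


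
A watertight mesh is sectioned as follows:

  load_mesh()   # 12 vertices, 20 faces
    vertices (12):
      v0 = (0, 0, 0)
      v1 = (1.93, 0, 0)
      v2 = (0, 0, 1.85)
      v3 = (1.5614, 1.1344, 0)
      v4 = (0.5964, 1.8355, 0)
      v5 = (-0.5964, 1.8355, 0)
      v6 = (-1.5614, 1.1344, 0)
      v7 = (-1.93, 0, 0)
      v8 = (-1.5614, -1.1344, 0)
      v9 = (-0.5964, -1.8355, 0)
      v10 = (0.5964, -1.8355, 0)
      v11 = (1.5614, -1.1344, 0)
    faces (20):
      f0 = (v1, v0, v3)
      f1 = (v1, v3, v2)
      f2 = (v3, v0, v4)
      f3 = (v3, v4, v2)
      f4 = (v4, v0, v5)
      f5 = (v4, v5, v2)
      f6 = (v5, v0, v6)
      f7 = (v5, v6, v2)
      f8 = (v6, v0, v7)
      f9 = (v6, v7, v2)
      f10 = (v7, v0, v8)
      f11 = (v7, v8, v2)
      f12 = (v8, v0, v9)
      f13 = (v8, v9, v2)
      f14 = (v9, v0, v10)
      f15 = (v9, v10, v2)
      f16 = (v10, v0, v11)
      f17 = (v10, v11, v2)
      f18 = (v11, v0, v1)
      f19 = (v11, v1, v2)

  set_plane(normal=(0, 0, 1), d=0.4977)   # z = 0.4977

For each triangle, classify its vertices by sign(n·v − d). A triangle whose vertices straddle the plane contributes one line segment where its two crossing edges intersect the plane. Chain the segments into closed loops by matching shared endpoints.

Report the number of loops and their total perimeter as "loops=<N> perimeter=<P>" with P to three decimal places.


loops=1 perimeter=8.719

Straddling triangles (10 of 20):
  (v1,v3,v2) [--+] → (1.14134, 0.829216, 0.4977)–(1.41078, 0, 0.4977)  len=0.8719
  (v3,v4,v2) [--+] → (0.435952, 1.3417, 0.4977)–(1.14134, 0.829216, 0.4977)  len=0.8719
  (v4,v5,v2) [--+] → (-0.435952, 1.3417, 0.4977)–(0.435952, 1.3417, 0.4977)  len=0.8719
  (v5,v6,v2) [--+] → (-1.14134, 0.829216, 0.4977)–(-0.435952, 1.3417, 0.4977)  len=0.8719
  (v6,v7,v2) [--+] → (-1.41078, 0, 0.4977)–(-1.14134, 0.829216, 0.4977)  len=0.8719
  (v7,v8,v2) [--+] → (-1.14134, -0.829216, 0.4977)–(-1.41078, 0, 0.4977)  len=0.8719
  (v8,v9,v2) [--+] → (-0.435952, -1.3417, 0.4977)–(-1.14134, -0.829216, 0.4977)  len=0.8719
  (v9,v10,v2) [--+] → (0.435952, -1.3417, 0.4977)–(-0.435952, -1.3417, 0.4977)  len=0.8719
  (v10,v11,v2) [--+] → (1.14134, -0.829216, 0.4977)–(0.435952, -1.3417, 0.4977)  len=0.8719
  (v11,v1,v2) [--+] → (1.41078, 0, 0.4977)–(1.14134, -0.829216, 0.4977)  len=0.8719

Chained into 1 loop(s):
  loop 1: 10 segments, perimeter = 8.7190
Total perimeter = 8.719


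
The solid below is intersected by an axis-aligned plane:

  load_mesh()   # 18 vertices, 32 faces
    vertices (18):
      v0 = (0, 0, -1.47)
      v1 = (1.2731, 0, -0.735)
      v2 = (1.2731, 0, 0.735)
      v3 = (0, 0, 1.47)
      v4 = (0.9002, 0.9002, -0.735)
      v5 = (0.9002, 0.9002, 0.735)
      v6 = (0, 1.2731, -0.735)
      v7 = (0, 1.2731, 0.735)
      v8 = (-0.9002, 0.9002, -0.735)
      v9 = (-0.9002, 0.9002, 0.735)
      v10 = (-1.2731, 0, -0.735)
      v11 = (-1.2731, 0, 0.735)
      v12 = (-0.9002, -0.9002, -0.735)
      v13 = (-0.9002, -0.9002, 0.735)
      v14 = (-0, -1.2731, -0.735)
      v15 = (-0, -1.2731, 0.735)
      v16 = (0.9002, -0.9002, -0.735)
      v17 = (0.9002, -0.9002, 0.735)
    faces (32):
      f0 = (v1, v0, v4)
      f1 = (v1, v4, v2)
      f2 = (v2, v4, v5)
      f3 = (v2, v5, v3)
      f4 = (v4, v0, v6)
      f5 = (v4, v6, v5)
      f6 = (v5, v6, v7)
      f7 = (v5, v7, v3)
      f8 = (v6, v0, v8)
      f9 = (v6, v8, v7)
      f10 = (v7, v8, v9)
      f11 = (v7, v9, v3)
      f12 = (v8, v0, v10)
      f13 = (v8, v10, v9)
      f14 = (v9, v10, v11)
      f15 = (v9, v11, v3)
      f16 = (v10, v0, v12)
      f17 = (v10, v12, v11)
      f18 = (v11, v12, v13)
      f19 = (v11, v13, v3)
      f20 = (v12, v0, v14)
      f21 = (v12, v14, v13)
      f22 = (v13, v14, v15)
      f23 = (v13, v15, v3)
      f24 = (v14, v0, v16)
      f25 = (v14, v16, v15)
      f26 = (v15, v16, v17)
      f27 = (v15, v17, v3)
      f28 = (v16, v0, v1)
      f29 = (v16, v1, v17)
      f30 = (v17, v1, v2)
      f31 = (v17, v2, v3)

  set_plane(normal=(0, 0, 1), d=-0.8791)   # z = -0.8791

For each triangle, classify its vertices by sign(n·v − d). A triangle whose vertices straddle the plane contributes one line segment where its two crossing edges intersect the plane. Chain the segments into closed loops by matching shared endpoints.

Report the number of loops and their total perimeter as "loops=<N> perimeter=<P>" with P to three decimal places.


loops=1 perimeter=6.267

Straddling triangles (8 of 32):
  (v1,v0,v4) [+-+] → (1.0235, 0, -0.8791)–(0.723712, 0.723712, -0.8791)  len=0.7833
  (v4,v0,v6) [+-+] → (0.723712, 0.723712, -0.8791)–(0, 1.0235, -0.8791)  len=0.7833
  (v6,v0,v8) [+-+] → (0, 1.0235, -0.8791)–(-0.723712, 0.723712, -0.8791)  len=0.7833
  (v8,v0,v10) [+-+] → (-0.723712, 0.723712, -0.8791)–(-1.0235, 0, -0.8791)  len=0.7833
  (v10,v0,v12) [+-+] → (-1.0235, 0, -0.8791)–(-0.723712, -0.723712, -0.8791)  len=0.7833
  (v12,v0,v14) [+-+] → (-0.723712, -0.723712, -0.8791)–(0, -1.0235, -0.8791)  len=0.7833
  (v14,v0,v16) [+-+] → (0, -1.0235, -0.8791)–(0.723712, -0.723712, -0.8791)  len=0.7833
  (v16,v0,v1) [+-+] → (0.723712, -0.723712, -0.8791)–(1.0235, 0, -0.8791)  len=0.7833

Chained into 1 loop(s):
  loop 1: 8 segments, perimeter = 6.2668
Total perimeter = 6.267


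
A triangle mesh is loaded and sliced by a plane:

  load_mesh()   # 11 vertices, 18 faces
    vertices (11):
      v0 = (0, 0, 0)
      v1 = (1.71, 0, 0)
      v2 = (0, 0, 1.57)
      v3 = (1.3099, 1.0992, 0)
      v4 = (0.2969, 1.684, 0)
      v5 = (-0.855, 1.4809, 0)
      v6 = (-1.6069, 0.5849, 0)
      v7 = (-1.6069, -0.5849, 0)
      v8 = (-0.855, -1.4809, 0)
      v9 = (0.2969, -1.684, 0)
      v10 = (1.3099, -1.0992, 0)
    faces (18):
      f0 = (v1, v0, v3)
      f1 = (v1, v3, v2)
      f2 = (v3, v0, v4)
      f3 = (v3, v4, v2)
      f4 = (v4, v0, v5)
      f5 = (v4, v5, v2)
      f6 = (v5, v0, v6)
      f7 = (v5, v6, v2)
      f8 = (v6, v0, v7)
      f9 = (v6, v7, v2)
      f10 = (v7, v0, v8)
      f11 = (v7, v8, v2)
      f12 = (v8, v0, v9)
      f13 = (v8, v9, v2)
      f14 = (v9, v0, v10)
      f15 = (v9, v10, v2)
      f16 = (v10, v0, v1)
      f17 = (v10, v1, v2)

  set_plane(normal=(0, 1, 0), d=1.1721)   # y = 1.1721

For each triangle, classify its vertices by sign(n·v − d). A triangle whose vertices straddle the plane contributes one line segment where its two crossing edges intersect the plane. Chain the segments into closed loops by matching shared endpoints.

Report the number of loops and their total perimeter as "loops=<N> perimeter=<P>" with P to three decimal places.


Straddling triangles (6 of 18):
  (v3,v0,v4) [--+] → (0.206649, 1.1721, 0)–(1.18362, 1.1721, 0)  len=0.9770
  (v3,v4,v2) [-+-] → (1.18362, 1.1721, 0)–(0.206649, 1.1721, 0.477246)  len=1.0873
  (v4,v0,v5) [+-+] → (0.206649, 1.1721, 0)–(-0.676714, 1.1721, 0)  len=0.8834
  (v4,v5,v2) [++-] → (-0.676714, 1.1721, 0.327379)–(0.206649, 1.1721, 0.477246)  len=0.8960
  (v5,v0,v6) [+--] → (-0.676714, 1.1721, 0)–(-1.11414, 1.1721, 0)  len=0.4374
  (v5,v6,v2) [+--] → (-1.11414, 1.1721, 0)–(-0.676714, 1.1721, 0.327379)  len=0.5464

Chained into 1 loop(s):
  loop 1: 6 segments, perimeter = 4.8274
Total perimeter = 4.827

loops=1 perimeter=4.827


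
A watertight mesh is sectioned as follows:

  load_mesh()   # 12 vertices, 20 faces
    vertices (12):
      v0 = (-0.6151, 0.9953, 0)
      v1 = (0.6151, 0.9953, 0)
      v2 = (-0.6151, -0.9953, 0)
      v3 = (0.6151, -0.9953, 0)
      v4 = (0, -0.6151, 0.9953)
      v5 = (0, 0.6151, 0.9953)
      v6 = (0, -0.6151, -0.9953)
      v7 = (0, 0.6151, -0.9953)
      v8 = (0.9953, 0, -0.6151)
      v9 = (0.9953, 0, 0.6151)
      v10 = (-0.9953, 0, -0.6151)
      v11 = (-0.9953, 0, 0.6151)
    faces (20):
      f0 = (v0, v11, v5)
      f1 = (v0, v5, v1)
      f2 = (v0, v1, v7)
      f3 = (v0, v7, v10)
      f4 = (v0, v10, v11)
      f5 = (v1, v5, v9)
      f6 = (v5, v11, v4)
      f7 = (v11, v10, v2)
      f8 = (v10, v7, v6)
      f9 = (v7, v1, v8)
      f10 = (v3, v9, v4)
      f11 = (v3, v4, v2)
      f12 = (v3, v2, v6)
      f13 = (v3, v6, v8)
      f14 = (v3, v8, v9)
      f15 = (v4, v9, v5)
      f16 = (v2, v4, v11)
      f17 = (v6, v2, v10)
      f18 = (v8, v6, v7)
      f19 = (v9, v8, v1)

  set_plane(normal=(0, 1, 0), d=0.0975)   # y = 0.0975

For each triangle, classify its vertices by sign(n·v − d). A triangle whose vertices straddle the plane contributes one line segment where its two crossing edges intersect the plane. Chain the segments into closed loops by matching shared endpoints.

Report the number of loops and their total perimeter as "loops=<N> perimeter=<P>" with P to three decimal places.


loops=1 perimeter=6.487

Straddling triangles (10 of 20):
  (v0,v11,v5) [+-+] → (-0.958055, 0.0975, 0.554845)–(-0.837534, 0.0975, 0.675366)  len=0.1704
  (v0,v7,v10) [++-] → (-0.837534, 0.0975, -0.675366)–(-0.958055, 0.0975, -0.554845)  len=0.1704
  (v0,v10,v11) [+--] → (-0.958055, 0.0975, -0.554845)–(-0.958055, 0.0975, 0.554845)  len=1.1097
  (v1,v5,v9) [++-] → (0.837534, 0.0975, 0.675366)–(0.958055, 0.0975, 0.554845)  len=0.1704
  (v5,v11,v4) [+--] → (-0.837534, 0.0975, 0.675366)–(0, 0.0975, 0.9953)  len=0.8966
  (v10,v7,v6) [-+-] → (-0.837534, 0.0975, -0.675366)–(0, 0.0975, -0.9953)  len=0.8966
  (v7,v1,v8) [++-] → (0.958055, 0.0975, -0.554845)–(0.837534, 0.0975, -0.675366)  len=0.1704
  (v4,v9,v5) [--+] → (0.837534, 0.0975, 0.675366)–(0, 0.0975, 0.9953)  len=0.8966
  (v8,v6,v7) [--+] → (0, 0.0975, -0.9953)–(0.837534, 0.0975, -0.675366)  len=0.8966
  (v9,v8,v1) [--+] → (0.958055, 0.0975, -0.554845)–(0.958055, 0.0975, 0.554845)  len=1.1097

Chained into 1 loop(s):
  loop 1: 10 segments, perimeter = 6.4874
Total perimeter = 6.487


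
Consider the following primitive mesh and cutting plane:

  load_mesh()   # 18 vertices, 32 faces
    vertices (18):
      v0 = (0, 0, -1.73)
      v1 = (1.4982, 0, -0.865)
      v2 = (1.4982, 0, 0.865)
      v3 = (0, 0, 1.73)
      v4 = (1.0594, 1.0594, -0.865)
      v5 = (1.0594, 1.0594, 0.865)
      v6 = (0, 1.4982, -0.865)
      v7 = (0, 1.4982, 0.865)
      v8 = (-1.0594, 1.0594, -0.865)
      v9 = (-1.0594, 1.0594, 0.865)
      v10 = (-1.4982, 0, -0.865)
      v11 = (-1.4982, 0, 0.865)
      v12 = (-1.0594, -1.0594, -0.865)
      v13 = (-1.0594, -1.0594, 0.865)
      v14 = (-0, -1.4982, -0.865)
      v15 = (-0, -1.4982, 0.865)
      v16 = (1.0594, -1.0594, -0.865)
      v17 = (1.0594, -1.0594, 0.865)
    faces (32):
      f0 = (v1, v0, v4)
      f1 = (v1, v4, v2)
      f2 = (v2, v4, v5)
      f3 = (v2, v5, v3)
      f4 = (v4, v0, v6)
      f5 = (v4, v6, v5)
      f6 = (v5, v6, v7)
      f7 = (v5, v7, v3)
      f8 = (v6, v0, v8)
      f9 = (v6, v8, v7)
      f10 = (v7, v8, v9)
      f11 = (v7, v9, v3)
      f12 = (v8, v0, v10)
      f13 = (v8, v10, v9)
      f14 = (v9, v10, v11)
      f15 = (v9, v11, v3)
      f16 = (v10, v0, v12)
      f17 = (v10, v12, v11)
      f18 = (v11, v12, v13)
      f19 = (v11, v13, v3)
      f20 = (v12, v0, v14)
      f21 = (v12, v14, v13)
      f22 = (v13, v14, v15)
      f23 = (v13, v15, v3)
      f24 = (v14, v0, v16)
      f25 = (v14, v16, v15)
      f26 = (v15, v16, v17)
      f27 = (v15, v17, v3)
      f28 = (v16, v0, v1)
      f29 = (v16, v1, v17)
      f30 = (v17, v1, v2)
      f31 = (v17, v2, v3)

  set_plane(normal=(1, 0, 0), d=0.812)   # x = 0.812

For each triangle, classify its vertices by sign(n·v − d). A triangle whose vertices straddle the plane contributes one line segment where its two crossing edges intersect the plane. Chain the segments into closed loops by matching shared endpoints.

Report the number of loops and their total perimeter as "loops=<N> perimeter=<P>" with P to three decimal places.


loops=1 perimeter=8.416

Straddling triangles (12 of 32):
  (v1,v0,v4) [+-+] → (0.812, 0, -1.26118)–(0.812, 0.812, -1.067)  len=0.8349
  (v2,v5,v3) [++-] → (0.812, 0.812, 1.067)–(0.812, 0, 1.26118)  len=0.8349
  (v4,v0,v6) [+--] → (0.812, 0.812, -1.067)–(0.812, 1.16187, -0.865)  len=0.4040
  (v4,v6,v5) [+-+] → (0.812, 1.16187, -0.865)–(0.812, 1.16187, 0.460996)  len=1.3260
  (v5,v6,v7) [+--] → (0.812, 1.16187, 0.460996)–(0.812, 1.16187, 0.865)  len=0.4040
  (v5,v7,v3) [+--] → (0.812, 1.16187, 0.865)–(0.812, 0.812, 1.067)  len=0.4040
  (v14,v0,v16) [--+] → (0.812, -0.812, -1.067)–(0.812, -1.16187, -0.865)  len=0.4040
  (v14,v16,v15) [-+-] → (0.812, -1.16187, -0.865)–(0.812, -1.16187, -0.460996)  len=0.4040
  (v15,v16,v17) [-++] → (0.812, -1.16187, -0.460996)–(0.812, -1.16187, 0.865)  len=1.3260
  (v15,v17,v3) [-+-] → (0.812, -1.16187, 0.865)–(0.812, -0.812, 1.067)  len=0.4040
  (v16,v0,v1) [+-+] → (0.812, -0.812, -1.067)–(0.812, 0, -1.26118)  len=0.8349
  (v17,v2,v3) [++-] → (0.812, 0, 1.26118)–(0.812, -0.812, 1.067)  len=0.8349

Chained into 1 loop(s):
  loop 1: 12 segments, perimeter = 8.4156
Total perimeter = 8.416


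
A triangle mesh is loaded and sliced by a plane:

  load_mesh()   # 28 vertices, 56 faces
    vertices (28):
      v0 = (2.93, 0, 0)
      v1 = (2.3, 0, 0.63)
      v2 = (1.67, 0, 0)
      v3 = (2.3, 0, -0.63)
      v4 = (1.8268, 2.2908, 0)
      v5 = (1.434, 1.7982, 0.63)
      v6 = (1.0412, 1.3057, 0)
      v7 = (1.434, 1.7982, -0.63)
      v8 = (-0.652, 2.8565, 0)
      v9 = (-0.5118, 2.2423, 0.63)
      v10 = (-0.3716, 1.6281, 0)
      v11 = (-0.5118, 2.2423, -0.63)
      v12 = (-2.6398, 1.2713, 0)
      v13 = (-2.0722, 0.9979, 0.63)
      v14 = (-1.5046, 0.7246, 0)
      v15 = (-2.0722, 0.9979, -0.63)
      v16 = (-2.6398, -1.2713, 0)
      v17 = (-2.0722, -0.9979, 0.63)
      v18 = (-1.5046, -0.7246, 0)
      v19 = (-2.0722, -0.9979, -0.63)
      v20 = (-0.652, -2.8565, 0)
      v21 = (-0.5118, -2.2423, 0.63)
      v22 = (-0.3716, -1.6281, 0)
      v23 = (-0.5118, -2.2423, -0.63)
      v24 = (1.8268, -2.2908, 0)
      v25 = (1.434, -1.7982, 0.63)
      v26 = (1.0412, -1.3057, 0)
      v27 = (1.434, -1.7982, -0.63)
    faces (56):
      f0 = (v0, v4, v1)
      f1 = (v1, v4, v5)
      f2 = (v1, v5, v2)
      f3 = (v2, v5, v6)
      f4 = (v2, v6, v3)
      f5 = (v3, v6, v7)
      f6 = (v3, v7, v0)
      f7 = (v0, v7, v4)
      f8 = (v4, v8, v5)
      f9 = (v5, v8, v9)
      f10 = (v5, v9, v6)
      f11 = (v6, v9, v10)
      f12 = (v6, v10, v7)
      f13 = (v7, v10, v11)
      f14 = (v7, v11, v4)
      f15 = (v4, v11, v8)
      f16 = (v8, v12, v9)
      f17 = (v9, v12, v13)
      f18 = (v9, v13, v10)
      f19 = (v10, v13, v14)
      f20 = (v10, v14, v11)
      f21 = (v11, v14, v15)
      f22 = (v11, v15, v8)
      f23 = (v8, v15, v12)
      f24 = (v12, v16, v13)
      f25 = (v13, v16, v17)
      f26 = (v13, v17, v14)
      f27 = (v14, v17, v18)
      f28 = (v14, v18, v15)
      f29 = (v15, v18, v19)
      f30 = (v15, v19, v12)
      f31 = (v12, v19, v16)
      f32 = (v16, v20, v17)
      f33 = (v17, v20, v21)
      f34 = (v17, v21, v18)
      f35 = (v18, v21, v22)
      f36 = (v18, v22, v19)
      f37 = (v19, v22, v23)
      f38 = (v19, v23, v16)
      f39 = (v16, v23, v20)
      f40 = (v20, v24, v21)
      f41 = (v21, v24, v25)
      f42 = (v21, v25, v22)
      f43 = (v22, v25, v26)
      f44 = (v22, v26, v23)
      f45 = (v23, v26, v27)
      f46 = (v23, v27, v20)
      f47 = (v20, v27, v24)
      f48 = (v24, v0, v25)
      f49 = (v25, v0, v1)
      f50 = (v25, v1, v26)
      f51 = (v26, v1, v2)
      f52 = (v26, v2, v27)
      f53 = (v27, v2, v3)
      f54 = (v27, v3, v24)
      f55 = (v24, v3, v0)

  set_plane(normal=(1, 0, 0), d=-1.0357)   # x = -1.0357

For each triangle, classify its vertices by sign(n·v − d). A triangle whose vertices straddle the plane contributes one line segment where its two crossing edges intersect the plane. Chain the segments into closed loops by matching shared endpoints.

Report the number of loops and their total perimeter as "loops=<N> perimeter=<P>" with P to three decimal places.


Straddling triangles (16 of 56):
  (v8,v12,v9) [+-+] → (-1.0357, 2.55051, 0)–(-1.0357, 2.00325, 0.474898)  len=0.7246
  (v9,v12,v13) [+--] → (-1.0357, 2.00325, 0.474898)–(-1.0357, 1.8245, 0.63)  len=0.2367
  (v9,v13,v10) [+-+] → (-1.0357, 1.8245, 0.63)–(-1.0357, 1.382, 0.246021)  len=0.5859
  (v10,v13,v14) [+--] → (-1.0357, 1.382, 0.246021)–(-1.0357, 1.09852, 0)  len=0.3754
  (v10,v14,v11) [+-+] → (-1.0357, 1.09852, 0)–(-1.0357, 1.44141, -0.297549)  len=0.4540
  (v11,v14,v15) [+--] → (-1.0357, 1.44141, -0.297549)–(-1.0357, 1.8245, -0.63)  len=0.5072
  (v11,v15,v8) [+-+] → (-1.0357, 1.8245, -0.63)–(-1.0357, 2.35436, -0.170209)  len=0.7015
  (v8,v15,v12) [+--] → (-1.0357, 2.35436, -0.170209)–(-1.0357, 2.55051, 0)  len=0.2597
  (v16,v20,v17) [-+-] → (-1.0357, -2.55051, 0)–(-1.0357, -2.35436, 0.170209)  len=0.2597
  (v17,v20,v21) [-++] → (-1.0357, -2.35436, 0.170209)–(-1.0357, -1.8245, 0.63)  len=0.7015
  (v17,v21,v18) [-+-] → (-1.0357, -1.8245, 0.63)–(-1.0357, -1.44141, 0.297549)  len=0.5072
  (v18,v21,v22) [-++] → (-1.0357, -1.44141, 0.297549)–(-1.0357, -1.09852, 0)  len=0.4540
  (v18,v22,v19) [-+-] → (-1.0357, -1.09852, 0)–(-1.0357, -1.382, -0.246021)  len=0.3754
  (v19,v22,v23) [-++] → (-1.0357, -1.382, -0.246021)–(-1.0357, -1.8245, -0.63)  len=0.5859
  (v19,v23,v16) [-+-] → (-1.0357, -1.8245, -0.63)–(-1.0357, -2.00325, -0.474898)  len=0.2367
  (v16,v23,v20) [-++] → (-1.0357, -2.00325, -0.474898)–(-1.0357, -2.55051, 0)  len=0.7246

Chained into 2 loop(s):
  loop 1: 8 segments, perimeter = 3.8449
  loop 2: 8 segments, perimeter = 3.8449
Total perimeter = 7.690

loops=2 perimeter=7.690


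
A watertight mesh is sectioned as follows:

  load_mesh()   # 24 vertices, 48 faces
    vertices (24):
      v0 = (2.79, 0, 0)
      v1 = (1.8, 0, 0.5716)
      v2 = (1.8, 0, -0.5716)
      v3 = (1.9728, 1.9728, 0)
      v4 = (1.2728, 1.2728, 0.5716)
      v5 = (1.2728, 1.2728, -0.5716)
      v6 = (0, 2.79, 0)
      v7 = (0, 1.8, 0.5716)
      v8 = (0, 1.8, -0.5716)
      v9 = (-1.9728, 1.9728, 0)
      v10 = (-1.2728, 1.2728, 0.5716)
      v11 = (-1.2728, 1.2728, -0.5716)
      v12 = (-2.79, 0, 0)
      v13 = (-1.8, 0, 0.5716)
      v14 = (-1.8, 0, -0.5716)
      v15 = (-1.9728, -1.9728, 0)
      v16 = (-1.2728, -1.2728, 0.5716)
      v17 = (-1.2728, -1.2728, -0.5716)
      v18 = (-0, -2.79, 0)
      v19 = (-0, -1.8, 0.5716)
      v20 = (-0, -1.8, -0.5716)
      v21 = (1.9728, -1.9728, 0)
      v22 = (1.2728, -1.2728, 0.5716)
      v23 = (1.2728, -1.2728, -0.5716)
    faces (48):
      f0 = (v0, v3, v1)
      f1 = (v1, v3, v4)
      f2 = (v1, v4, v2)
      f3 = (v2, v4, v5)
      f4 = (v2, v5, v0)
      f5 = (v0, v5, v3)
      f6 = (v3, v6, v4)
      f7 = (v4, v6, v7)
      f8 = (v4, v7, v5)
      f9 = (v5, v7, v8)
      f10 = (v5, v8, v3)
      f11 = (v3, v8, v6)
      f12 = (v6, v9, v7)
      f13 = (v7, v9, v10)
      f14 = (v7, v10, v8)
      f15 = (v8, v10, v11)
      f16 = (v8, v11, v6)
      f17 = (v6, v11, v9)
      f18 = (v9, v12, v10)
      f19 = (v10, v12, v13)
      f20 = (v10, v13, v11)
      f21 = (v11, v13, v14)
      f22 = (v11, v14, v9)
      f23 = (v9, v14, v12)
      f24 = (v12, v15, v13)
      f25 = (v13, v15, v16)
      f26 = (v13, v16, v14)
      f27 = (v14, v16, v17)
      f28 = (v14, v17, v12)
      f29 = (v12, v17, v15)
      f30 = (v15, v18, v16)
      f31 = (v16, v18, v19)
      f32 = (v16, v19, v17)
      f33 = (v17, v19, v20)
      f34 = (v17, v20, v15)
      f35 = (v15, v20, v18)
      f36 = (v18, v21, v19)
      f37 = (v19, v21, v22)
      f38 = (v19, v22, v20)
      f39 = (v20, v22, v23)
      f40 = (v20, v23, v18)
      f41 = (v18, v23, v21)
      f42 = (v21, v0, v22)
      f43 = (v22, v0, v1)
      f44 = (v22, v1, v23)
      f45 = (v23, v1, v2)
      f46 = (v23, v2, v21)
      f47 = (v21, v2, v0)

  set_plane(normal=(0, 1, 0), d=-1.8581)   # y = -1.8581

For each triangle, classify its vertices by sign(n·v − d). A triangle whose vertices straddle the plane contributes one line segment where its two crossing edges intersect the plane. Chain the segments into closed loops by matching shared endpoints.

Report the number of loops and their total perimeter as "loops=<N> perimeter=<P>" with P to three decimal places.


Straddling triangles (14 of 48):
  (v12,v15,v13) [+-+] → (-2.02031, -1.8581, 0)–(-1.96275, -1.8581, 0.0332332)  len=0.0665
  (v13,v15,v16) [+-+] → (-1.96275, -1.8581, 0.0332332)–(-1.8581, -1.8581, 0.0936607)  len=0.1208
  (v12,v17,v15) [++-] → (-1.8581, -1.8581, -0.0936607)–(-2.02031, -1.8581, 0)  len=0.1873
  (v15,v18,v16) [--+] → (-0.781784, -1.8581, 0.35109)–(-1.8581, -1.8581, 0.0936607)  len=1.1067
  (v16,v18,v19) [+-+] → (-0.781784, -1.8581, 0.35109)–(0, -1.8581, 0.538055)  len=0.8038
  (v17,v20,v15) [++-] → (-0.663308, -1.8581, -0.379413)–(-1.8581, -1.8581, -0.0936607)  len=1.2285
  (v15,v20,v18) [-+-] → (-0.663308, -1.8581, -0.379413)–(0, -1.8581, -0.538055)  len=0.6820
  (v18,v21,v19) [--+] → (0.663308, -1.8581, 0.379413)–(0, -1.8581, 0.538055)  len=0.6820
  (v19,v21,v22) [+-+] → (0.663308, -1.8581, 0.379413)–(1.8581, -1.8581, 0.0936607)  len=1.2285
  (v20,v23,v18) [++-] → (0.781784, -1.8581, -0.35109)–(0, -1.8581, -0.538055)  len=0.8038
  (v18,v23,v21) [-+-] → (0.781784, -1.8581, -0.35109)–(1.8581, -1.8581, -0.0936607)  len=1.1067
  (v21,v0,v22) [-++] → (2.02031, -1.8581, 0)–(1.8581, -1.8581, 0.0936607)  len=0.1873
  (v23,v2,v21) [++-] → (1.96275, -1.8581, -0.0332332)–(1.8581, -1.8581, -0.0936607)  len=0.1208
  (v21,v2,v0) [-++] → (1.96275, -1.8581, -0.0332332)–(2.02031, -1.8581, 0)  len=0.0665

Chained into 1 loop(s):
  loop 1: 14 segments, perimeter = 8.3913
Total perimeter = 8.391

loops=1 perimeter=8.391


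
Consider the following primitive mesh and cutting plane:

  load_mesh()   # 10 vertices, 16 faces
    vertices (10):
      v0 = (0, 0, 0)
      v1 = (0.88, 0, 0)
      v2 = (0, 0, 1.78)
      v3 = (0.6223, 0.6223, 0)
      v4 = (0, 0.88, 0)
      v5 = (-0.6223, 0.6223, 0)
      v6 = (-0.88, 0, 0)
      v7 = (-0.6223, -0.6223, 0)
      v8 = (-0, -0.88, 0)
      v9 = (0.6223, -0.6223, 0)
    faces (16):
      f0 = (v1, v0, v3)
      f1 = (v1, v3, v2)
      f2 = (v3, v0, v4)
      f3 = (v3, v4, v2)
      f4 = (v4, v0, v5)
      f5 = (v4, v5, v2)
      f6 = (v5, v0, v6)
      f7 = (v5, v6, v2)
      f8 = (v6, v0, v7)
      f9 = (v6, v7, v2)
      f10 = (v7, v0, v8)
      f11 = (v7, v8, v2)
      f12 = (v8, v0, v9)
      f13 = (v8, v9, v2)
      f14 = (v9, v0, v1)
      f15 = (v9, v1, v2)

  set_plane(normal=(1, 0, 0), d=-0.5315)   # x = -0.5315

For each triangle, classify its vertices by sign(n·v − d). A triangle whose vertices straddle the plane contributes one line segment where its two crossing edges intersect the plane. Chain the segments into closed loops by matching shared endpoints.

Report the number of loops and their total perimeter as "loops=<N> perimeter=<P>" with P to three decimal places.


Straddling triangles (8 of 16):
  (v4,v0,v5) [++-] → (-0.5315, 0.5315, 0)–(-0.5315, 0.659901, 0)  len=0.1284
  (v4,v5,v2) [+-+] → (-0.5315, 0.659901, 0)–(-0.5315, 0.5315, 0.25972)  len=0.2897
  (v5,v0,v6) [-+-] → (-0.5315, 0.5315, 0)–(-0.5315, 0, 0)  len=0.5315
  (v5,v6,v2) [--+] → (-0.5315, 0, 0.70492)–(-0.5315, 0.5315, 0.25972)  len=0.6933
  (v6,v0,v7) [-+-] → (-0.5315, 0, 0)–(-0.5315, -0.5315, 0)  len=0.5315
  (v6,v7,v2) [--+] → (-0.5315, -0.5315, 0.25972)–(-0.5315, 0, 0.70492)  len=0.6933
  (v7,v0,v8) [-++] → (-0.5315, -0.5315, 0)–(-0.5315, -0.659901, 0)  len=0.1284
  (v7,v8,v2) [-++] → (-0.5315, -0.659901, 0)–(-0.5315, -0.5315, 0.25972)  len=0.2897

Chained into 1 loop(s):
  loop 1: 8 segments, perimeter = 3.2859
Total perimeter = 3.286

loops=1 perimeter=3.286


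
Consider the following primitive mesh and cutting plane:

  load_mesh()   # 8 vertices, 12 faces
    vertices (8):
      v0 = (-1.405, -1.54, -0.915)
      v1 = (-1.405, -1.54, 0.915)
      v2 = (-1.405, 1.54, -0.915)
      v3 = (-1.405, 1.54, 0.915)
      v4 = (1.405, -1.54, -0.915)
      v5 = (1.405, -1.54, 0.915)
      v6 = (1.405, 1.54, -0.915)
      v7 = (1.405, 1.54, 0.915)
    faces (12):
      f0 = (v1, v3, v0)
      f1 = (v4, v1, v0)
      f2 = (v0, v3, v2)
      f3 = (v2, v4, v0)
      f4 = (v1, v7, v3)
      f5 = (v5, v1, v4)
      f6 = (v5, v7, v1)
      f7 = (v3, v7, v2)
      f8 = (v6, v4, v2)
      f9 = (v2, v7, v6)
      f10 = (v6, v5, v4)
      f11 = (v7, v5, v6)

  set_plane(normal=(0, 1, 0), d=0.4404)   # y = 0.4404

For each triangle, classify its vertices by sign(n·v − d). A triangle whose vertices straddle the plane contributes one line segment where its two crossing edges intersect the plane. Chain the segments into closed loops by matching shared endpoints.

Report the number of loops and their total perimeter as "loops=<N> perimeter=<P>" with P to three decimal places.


loops=1 perimeter=9.280

Straddling triangles (8 of 12):
  (v1,v3,v0) [-+-] → (-1.405, 0.4404, 0.915)–(-1.405, 0.4404, 0.261666)  len=0.6533
  (v0,v3,v2) [-++] → (-1.405, 0.4404, 0.261666)–(-1.405, 0.4404, -0.915)  len=1.1767
  (v2,v4,v0) [+--] → (-0.401794, 0.4404, -0.915)–(-1.405, 0.4404, -0.915)  len=1.0032
  (v1,v7,v3) [-++] → (0.401794, 0.4404, 0.915)–(-1.405, 0.4404, 0.915)  len=1.8068
  (v5,v7,v1) [-+-] → (1.405, 0.4404, 0.915)–(0.401794, 0.4404, 0.915)  len=1.0032
  (v6,v4,v2) [+-+] → (1.405, 0.4404, -0.915)–(-0.401794, 0.4404, -0.915)  len=1.8068
  (v6,v5,v4) [+--] → (1.405, 0.4404, -0.261666)–(1.405, 0.4404, -0.915)  len=0.6533
  (v7,v5,v6) [+-+] → (1.405, 0.4404, 0.915)–(1.405, 0.4404, -0.261666)  len=1.1767

Chained into 1 loop(s):
  loop 1: 8 segments, perimeter = 9.2800
Total perimeter = 9.280
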